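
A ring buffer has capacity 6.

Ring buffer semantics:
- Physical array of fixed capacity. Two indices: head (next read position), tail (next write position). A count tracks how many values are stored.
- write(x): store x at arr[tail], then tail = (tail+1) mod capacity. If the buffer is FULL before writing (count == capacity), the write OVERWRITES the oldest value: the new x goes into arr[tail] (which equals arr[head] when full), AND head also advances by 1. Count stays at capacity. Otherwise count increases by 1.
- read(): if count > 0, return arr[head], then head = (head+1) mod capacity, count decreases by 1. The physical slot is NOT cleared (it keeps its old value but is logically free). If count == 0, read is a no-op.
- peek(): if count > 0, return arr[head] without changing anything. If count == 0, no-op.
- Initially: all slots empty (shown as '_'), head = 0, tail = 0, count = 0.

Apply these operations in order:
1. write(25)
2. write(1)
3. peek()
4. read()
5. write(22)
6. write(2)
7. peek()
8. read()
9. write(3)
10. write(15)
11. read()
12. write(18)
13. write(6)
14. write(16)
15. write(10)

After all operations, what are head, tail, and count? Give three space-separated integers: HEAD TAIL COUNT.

Answer: 4 4 6

Derivation:
After op 1 (write(25)): arr=[25 _ _ _ _ _] head=0 tail=1 count=1
After op 2 (write(1)): arr=[25 1 _ _ _ _] head=0 tail=2 count=2
After op 3 (peek()): arr=[25 1 _ _ _ _] head=0 tail=2 count=2
After op 4 (read()): arr=[25 1 _ _ _ _] head=1 tail=2 count=1
After op 5 (write(22)): arr=[25 1 22 _ _ _] head=1 tail=3 count=2
After op 6 (write(2)): arr=[25 1 22 2 _ _] head=1 tail=4 count=3
After op 7 (peek()): arr=[25 1 22 2 _ _] head=1 tail=4 count=3
After op 8 (read()): arr=[25 1 22 2 _ _] head=2 tail=4 count=2
After op 9 (write(3)): arr=[25 1 22 2 3 _] head=2 tail=5 count=3
After op 10 (write(15)): arr=[25 1 22 2 3 15] head=2 tail=0 count=4
After op 11 (read()): arr=[25 1 22 2 3 15] head=3 tail=0 count=3
After op 12 (write(18)): arr=[18 1 22 2 3 15] head=3 tail=1 count=4
After op 13 (write(6)): arr=[18 6 22 2 3 15] head=3 tail=2 count=5
After op 14 (write(16)): arr=[18 6 16 2 3 15] head=3 tail=3 count=6
After op 15 (write(10)): arr=[18 6 16 10 3 15] head=4 tail=4 count=6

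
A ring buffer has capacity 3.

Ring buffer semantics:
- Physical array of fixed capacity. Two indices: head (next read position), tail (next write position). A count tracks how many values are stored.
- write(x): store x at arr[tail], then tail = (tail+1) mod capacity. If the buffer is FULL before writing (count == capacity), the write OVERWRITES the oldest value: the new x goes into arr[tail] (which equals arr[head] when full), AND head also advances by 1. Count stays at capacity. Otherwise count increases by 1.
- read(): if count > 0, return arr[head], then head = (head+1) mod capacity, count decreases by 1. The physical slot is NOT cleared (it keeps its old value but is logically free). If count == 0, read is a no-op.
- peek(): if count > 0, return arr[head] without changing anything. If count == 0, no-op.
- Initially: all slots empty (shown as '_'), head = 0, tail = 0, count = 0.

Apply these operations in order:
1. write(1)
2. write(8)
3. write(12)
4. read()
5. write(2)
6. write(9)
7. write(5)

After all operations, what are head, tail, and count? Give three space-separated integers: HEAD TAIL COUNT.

After op 1 (write(1)): arr=[1 _ _] head=0 tail=1 count=1
After op 2 (write(8)): arr=[1 8 _] head=0 tail=2 count=2
After op 3 (write(12)): arr=[1 8 12] head=0 tail=0 count=3
After op 4 (read()): arr=[1 8 12] head=1 tail=0 count=2
After op 5 (write(2)): arr=[2 8 12] head=1 tail=1 count=3
After op 6 (write(9)): arr=[2 9 12] head=2 tail=2 count=3
After op 7 (write(5)): arr=[2 9 5] head=0 tail=0 count=3

Answer: 0 0 3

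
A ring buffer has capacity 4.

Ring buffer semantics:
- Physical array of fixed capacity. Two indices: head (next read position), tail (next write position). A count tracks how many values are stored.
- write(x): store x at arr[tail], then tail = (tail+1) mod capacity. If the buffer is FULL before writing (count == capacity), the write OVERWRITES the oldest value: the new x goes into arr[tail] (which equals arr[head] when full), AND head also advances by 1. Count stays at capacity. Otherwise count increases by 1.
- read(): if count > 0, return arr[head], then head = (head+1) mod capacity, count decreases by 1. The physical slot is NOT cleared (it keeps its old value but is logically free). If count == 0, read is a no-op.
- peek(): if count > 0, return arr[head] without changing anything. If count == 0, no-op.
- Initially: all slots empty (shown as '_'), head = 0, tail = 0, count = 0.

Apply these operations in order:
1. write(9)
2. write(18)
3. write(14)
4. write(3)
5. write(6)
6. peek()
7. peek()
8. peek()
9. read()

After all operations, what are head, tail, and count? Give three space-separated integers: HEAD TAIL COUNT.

After op 1 (write(9)): arr=[9 _ _ _] head=0 tail=1 count=1
After op 2 (write(18)): arr=[9 18 _ _] head=0 tail=2 count=2
After op 3 (write(14)): arr=[9 18 14 _] head=0 tail=3 count=3
After op 4 (write(3)): arr=[9 18 14 3] head=0 tail=0 count=4
After op 5 (write(6)): arr=[6 18 14 3] head=1 tail=1 count=4
After op 6 (peek()): arr=[6 18 14 3] head=1 tail=1 count=4
After op 7 (peek()): arr=[6 18 14 3] head=1 tail=1 count=4
After op 8 (peek()): arr=[6 18 14 3] head=1 tail=1 count=4
After op 9 (read()): arr=[6 18 14 3] head=2 tail=1 count=3

Answer: 2 1 3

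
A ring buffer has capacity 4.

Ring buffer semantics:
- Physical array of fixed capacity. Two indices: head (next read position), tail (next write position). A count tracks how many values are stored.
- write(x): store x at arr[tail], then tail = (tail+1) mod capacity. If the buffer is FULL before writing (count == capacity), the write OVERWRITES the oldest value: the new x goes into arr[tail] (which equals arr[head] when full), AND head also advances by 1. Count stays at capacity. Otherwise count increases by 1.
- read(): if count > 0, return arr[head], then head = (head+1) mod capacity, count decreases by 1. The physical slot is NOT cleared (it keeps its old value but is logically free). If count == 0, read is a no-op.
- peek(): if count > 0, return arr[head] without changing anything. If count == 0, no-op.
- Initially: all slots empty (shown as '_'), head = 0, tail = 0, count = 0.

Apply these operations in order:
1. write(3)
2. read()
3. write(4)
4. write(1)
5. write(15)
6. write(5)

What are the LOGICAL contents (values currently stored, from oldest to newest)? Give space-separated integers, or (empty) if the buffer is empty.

After op 1 (write(3)): arr=[3 _ _ _] head=0 tail=1 count=1
After op 2 (read()): arr=[3 _ _ _] head=1 tail=1 count=0
After op 3 (write(4)): arr=[3 4 _ _] head=1 tail=2 count=1
After op 4 (write(1)): arr=[3 4 1 _] head=1 tail=3 count=2
After op 5 (write(15)): arr=[3 4 1 15] head=1 tail=0 count=3
After op 6 (write(5)): arr=[5 4 1 15] head=1 tail=1 count=4

Answer: 4 1 15 5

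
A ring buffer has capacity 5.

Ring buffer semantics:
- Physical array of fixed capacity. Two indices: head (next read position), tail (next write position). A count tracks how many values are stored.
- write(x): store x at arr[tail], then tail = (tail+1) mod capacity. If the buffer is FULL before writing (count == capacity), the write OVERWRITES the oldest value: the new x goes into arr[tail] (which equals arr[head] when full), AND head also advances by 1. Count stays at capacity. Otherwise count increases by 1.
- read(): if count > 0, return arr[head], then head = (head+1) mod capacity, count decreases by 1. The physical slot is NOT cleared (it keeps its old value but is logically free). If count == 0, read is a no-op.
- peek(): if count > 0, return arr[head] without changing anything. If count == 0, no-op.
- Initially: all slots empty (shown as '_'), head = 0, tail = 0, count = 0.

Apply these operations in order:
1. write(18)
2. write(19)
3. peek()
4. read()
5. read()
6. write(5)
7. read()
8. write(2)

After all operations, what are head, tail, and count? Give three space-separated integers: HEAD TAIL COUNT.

After op 1 (write(18)): arr=[18 _ _ _ _] head=0 tail=1 count=1
After op 2 (write(19)): arr=[18 19 _ _ _] head=0 tail=2 count=2
After op 3 (peek()): arr=[18 19 _ _ _] head=0 tail=2 count=2
After op 4 (read()): arr=[18 19 _ _ _] head=1 tail=2 count=1
After op 5 (read()): arr=[18 19 _ _ _] head=2 tail=2 count=0
After op 6 (write(5)): arr=[18 19 5 _ _] head=2 tail=3 count=1
After op 7 (read()): arr=[18 19 5 _ _] head=3 tail=3 count=0
After op 8 (write(2)): arr=[18 19 5 2 _] head=3 tail=4 count=1

Answer: 3 4 1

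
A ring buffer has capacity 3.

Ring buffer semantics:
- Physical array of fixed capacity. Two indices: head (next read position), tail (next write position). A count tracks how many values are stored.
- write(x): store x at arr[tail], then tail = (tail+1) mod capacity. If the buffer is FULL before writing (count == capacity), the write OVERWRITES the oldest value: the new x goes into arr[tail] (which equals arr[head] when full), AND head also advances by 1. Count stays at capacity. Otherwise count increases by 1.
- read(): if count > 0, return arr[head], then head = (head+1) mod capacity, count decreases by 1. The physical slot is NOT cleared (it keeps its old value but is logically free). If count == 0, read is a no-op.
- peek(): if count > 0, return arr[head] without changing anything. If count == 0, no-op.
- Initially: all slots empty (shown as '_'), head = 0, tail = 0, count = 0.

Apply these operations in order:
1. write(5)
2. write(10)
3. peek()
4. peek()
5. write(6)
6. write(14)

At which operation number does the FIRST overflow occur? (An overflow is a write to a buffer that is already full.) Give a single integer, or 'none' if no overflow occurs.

After op 1 (write(5)): arr=[5 _ _] head=0 tail=1 count=1
After op 2 (write(10)): arr=[5 10 _] head=0 tail=2 count=2
After op 3 (peek()): arr=[5 10 _] head=0 tail=2 count=2
After op 4 (peek()): arr=[5 10 _] head=0 tail=2 count=2
After op 5 (write(6)): arr=[5 10 6] head=0 tail=0 count=3
After op 6 (write(14)): arr=[14 10 6] head=1 tail=1 count=3

Answer: 6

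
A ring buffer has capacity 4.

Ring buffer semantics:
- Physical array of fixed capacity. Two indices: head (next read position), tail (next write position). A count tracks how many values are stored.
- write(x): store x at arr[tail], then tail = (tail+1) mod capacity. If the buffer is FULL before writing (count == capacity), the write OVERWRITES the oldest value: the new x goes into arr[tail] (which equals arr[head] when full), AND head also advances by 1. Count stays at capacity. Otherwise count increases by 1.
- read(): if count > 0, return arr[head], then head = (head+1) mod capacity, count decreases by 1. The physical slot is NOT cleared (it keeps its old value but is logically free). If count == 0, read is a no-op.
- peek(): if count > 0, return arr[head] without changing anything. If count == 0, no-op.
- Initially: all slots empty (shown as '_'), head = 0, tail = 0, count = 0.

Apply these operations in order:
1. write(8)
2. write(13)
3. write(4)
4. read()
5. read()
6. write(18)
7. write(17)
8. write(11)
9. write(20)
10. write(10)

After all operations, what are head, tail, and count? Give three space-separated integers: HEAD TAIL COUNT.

After op 1 (write(8)): arr=[8 _ _ _] head=0 tail=1 count=1
After op 2 (write(13)): arr=[8 13 _ _] head=0 tail=2 count=2
After op 3 (write(4)): arr=[8 13 4 _] head=0 tail=3 count=3
After op 4 (read()): arr=[8 13 4 _] head=1 tail=3 count=2
After op 5 (read()): arr=[8 13 4 _] head=2 tail=3 count=1
After op 6 (write(18)): arr=[8 13 4 18] head=2 tail=0 count=2
After op 7 (write(17)): arr=[17 13 4 18] head=2 tail=1 count=3
After op 8 (write(11)): arr=[17 11 4 18] head=2 tail=2 count=4
After op 9 (write(20)): arr=[17 11 20 18] head=3 tail=3 count=4
After op 10 (write(10)): arr=[17 11 20 10] head=0 tail=0 count=4

Answer: 0 0 4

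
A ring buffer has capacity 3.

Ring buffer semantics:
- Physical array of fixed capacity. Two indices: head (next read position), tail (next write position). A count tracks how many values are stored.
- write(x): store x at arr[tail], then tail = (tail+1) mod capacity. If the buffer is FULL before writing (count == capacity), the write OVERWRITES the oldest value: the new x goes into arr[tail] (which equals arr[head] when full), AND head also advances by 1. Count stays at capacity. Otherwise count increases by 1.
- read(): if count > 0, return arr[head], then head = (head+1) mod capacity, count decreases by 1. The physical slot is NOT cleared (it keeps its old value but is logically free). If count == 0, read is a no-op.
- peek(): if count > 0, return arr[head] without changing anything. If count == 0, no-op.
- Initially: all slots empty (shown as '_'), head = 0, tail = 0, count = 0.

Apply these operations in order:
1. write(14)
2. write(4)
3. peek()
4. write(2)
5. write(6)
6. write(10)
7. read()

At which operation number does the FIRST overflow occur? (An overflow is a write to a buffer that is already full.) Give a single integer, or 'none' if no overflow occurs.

After op 1 (write(14)): arr=[14 _ _] head=0 tail=1 count=1
After op 2 (write(4)): arr=[14 4 _] head=0 tail=2 count=2
After op 3 (peek()): arr=[14 4 _] head=0 tail=2 count=2
After op 4 (write(2)): arr=[14 4 2] head=0 tail=0 count=3
After op 5 (write(6)): arr=[6 4 2] head=1 tail=1 count=3
After op 6 (write(10)): arr=[6 10 2] head=2 tail=2 count=3
After op 7 (read()): arr=[6 10 2] head=0 tail=2 count=2

Answer: 5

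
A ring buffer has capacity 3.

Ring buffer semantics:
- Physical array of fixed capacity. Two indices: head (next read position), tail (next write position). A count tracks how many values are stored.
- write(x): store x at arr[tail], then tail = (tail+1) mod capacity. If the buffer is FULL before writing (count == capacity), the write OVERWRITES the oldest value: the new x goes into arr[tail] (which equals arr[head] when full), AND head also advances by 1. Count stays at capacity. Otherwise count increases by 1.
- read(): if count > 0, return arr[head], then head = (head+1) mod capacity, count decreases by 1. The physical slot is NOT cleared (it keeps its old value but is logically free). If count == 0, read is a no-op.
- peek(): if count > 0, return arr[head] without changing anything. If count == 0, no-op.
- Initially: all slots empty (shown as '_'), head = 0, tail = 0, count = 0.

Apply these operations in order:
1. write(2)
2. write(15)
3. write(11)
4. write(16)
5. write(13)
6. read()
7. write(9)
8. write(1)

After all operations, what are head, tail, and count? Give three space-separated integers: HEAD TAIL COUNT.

After op 1 (write(2)): arr=[2 _ _] head=0 tail=1 count=1
After op 2 (write(15)): arr=[2 15 _] head=0 tail=2 count=2
After op 3 (write(11)): arr=[2 15 11] head=0 tail=0 count=3
After op 4 (write(16)): arr=[16 15 11] head=1 tail=1 count=3
After op 5 (write(13)): arr=[16 13 11] head=2 tail=2 count=3
After op 6 (read()): arr=[16 13 11] head=0 tail=2 count=2
After op 7 (write(9)): arr=[16 13 9] head=0 tail=0 count=3
After op 8 (write(1)): arr=[1 13 9] head=1 tail=1 count=3

Answer: 1 1 3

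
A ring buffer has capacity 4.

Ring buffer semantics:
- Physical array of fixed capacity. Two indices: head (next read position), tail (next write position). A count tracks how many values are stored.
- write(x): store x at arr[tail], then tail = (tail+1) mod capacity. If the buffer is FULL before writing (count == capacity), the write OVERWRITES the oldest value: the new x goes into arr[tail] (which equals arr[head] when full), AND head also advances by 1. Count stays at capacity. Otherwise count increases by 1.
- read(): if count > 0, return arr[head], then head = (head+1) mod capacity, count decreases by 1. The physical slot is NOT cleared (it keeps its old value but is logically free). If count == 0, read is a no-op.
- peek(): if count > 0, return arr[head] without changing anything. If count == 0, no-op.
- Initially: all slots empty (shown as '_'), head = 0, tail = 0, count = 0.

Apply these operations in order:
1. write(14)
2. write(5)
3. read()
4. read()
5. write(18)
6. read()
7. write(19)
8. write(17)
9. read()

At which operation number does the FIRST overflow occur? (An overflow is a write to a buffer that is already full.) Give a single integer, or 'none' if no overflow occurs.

Answer: none

Derivation:
After op 1 (write(14)): arr=[14 _ _ _] head=0 tail=1 count=1
After op 2 (write(5)): arr=[14 5 _ _] head=0 tail=2 count=2
After op 3 (read()): arr=[14 5 _ _] head=1 tail=2 count=1
After op 4 (read()): arr=[14 5 _ _] head=2 tail=2 count=0
After op 5 (write(18)): arr=[14 5 18 _] head=2 tail=3 count=1
After op 6 (read()): arr=[14 5 18 _] head=3 tail=3 count=0
After op 7 (write(19)): arr=[14 5 18 19] head=3 tail=0 count=1
After op 8 (write(17)): arr=[17 5 18 19] head=3 tail=1 count=2
After op 9 (read()): arr=[17 5 18 19] head=0 tail=1 count=1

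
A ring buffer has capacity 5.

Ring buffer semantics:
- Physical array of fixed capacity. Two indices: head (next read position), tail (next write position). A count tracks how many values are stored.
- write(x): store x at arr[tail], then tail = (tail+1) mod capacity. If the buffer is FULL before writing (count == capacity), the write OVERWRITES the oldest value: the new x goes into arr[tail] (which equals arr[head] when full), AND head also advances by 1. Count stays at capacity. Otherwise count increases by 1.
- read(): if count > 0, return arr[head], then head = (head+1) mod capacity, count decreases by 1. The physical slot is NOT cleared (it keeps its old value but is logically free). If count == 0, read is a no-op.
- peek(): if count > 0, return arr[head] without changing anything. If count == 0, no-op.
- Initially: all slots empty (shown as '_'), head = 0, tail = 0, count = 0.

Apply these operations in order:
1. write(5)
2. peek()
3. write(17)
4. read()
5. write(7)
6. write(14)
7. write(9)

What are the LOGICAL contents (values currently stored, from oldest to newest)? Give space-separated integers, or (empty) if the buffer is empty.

After op 1 (write(5)): arr=[5 _ _ _ _] head=0 tail=1 count=1
After op 2 (peek()): arr=[5 _ _ _ _] head=0 tail=1 count=1
After op 3 (write(17)): arr=[5 17 _ _ _] head=0 tail=2 count=2
After op 4 (read()): arr=[5 17 _ _ _] head=1 tail=2 count=1
After op 5 (write(7)): arr=[5 17 7 _ _] head=1 tail=3 count=2
After op 6 (write(14)): arr=[5 17 7 14 _] head=1 tail=4 count=3
After op 7 (write(9)): arr=[5 17 7 14 9] head=1 tail=0 count=4

Answer: 17 7 14 9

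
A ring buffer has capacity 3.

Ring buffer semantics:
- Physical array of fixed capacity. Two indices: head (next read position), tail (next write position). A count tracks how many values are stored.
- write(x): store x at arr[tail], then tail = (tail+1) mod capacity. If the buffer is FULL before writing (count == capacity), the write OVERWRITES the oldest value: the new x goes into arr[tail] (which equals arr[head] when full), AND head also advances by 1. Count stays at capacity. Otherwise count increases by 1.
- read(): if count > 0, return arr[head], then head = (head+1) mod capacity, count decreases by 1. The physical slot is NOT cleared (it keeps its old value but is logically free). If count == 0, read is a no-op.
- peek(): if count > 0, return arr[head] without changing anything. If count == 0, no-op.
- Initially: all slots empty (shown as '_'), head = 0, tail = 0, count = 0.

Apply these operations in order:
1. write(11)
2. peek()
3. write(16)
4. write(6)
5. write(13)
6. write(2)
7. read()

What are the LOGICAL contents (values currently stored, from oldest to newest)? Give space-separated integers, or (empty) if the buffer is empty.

Answer: 13 2

Derivation:
After op 1 (write(11)): arr=[11 _ _] head=0 tail=1 count=1
After op 2 (peek()): arr=[11 _ _] head=0 tail=1 count=1
After op 3 (write(16)): arr=[11 16 _] head=0 tail=2 count=2
After op 4 (write(6)): arr=[11 16 6] head=0 tail=0 count=3
After op 5 (write(13)): arr=[13 16 6] head=1 tail=1 count=3
After op 6 (write(2)): arr=[13 2 6] head=2 tail=2 count=3
After op 7 (read()): arr=[13 2 6] head=0 tail=2 count=2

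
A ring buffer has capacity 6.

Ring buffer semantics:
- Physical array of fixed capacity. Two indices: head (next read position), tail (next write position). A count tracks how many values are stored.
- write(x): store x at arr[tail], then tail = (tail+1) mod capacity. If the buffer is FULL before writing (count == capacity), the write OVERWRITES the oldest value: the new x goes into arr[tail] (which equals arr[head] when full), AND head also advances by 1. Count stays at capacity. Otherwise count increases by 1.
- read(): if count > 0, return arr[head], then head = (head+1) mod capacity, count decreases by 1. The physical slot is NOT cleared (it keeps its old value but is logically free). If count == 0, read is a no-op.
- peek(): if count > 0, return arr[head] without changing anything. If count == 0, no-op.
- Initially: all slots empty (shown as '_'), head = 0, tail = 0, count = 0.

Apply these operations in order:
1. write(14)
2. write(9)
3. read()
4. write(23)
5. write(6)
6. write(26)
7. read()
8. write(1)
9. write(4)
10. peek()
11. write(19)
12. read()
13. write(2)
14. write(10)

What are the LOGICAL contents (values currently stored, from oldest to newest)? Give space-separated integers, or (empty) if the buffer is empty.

After op 1 (write(14)): arr=[14 _ _ _ _ _] head=0 tail=1 count=1
After op 2 (write(9)): arr=[14 9 _ _ _ _] head=0 tail=2 count=2
After op 3 (read()): arr=[14 9 _ _ _ _] head=1 tail=2 count=1
After op 4 (write(23)): arr=[14 9 23 _ _ _] head=1 tail=3 count=2
After op 5 (write(6)): arr=[14 9 23 6 _ _] head=1 tail=4 count=3
After op 6 (write(26)): arr=[14 9 23 6 26 _] head=1 tail=5 count=4
After op 7 (read()): arr=[14 9 23 6 26 _] head=2 tail=5 count=3
After op 8 (write(1)): arr=[14 9 23 6 26 1] head=2 tail=0 count=4
After op 9 (write(4)): arr=[4 9 23 6 26 1] head=2 tail=1 count=5
After op 10 (peek()): arr=[4 9 23 6 26 1] head=2 tail=1 count=5
After op 11 (write(19)): arr=[4 19 23 6 26 1] head=2 tail=2 count=6
After op 12 (read()): arr=[4 19 23 6 26 1] head=3 tail=2 count=5
After op 13 (write(2)): arr=[4 19 2 6 26 1] head=3 tail=3 count=6
After op 14 (write(10)): arr=[4 19 2 10 26 1] head=4 tail=4 count=6

Answer: 26 1 4 19 2 10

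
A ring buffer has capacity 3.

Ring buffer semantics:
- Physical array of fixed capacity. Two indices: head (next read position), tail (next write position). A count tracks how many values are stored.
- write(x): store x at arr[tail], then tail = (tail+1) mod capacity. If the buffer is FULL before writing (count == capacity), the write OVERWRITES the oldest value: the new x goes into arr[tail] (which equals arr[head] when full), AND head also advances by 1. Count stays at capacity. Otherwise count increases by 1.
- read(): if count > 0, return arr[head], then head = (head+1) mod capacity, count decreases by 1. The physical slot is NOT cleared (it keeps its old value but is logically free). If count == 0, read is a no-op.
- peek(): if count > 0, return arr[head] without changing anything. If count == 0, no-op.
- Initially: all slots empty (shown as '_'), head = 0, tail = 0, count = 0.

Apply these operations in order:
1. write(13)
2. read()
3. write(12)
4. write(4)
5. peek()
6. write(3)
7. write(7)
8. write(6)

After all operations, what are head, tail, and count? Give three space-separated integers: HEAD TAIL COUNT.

Answer: 0 0 3

Derivation:
After op 1 (write(13)): arr=[13 _ _] head=0 tail=1 count=1
After op 2 (read()): arr=[13 _ _] head=1 tail=1 count=0
After op 3 (write(12)): arr=[13 12 _] head=1 tail=2 count=1
After op 4 (write(4)): arr=[13 12 4] head=1 tail=0 count=2
After op 5 (peek()): arr=[13 12 4] head=1 tail=0 count=2
After op 6 (write(3)): arr=[3 12 4] head=1 tail=1 count=3
After op 7 (write(7)): arr=[3 7 4] head=2 tail=2 count=3
After op 8 (write(6)): arr=[3 7 6] head=0 tail=0 count=3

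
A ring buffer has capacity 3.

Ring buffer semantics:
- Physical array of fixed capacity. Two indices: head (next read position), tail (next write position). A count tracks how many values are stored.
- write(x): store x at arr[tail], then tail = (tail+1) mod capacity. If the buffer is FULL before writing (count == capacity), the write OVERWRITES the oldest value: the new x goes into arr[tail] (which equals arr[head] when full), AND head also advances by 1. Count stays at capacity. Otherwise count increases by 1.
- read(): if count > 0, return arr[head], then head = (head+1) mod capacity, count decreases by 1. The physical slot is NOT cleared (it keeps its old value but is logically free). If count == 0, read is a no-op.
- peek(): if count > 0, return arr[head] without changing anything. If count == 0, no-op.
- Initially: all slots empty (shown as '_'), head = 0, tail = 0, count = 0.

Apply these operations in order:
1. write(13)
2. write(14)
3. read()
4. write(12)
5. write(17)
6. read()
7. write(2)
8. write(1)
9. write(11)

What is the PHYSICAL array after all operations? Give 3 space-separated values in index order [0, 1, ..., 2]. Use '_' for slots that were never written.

Answer: 11 2 1

Derivation:
After op 1 (write(13)): arr=[13 _ _] head=0 tail=1 count=1
After op 2 (write(14)): arr=[13 14 _] head=0 tail=2 count=2
After op 3 (read()): arr=[13 14 _] head=1 tail=2 count=1
After op 4 (write(12)): arr=[13 14 12] head=1 tail=0 count=2
After op 5 (write(17)): arr=[17 14 12] head=1 tail=1 count=3
After op 6 (read()): arr=[17 14 12] head=2 tail=1 count=2
After op 7 (write(2)): arr=[17 2 12] head=2 tail=2 count=3
After op 8 (write(1)): arr=[17 2 1] head=0 tail=0 count=3
After op 9 (write(11)): arr=[11 2 1] head=1 tail=1 count=3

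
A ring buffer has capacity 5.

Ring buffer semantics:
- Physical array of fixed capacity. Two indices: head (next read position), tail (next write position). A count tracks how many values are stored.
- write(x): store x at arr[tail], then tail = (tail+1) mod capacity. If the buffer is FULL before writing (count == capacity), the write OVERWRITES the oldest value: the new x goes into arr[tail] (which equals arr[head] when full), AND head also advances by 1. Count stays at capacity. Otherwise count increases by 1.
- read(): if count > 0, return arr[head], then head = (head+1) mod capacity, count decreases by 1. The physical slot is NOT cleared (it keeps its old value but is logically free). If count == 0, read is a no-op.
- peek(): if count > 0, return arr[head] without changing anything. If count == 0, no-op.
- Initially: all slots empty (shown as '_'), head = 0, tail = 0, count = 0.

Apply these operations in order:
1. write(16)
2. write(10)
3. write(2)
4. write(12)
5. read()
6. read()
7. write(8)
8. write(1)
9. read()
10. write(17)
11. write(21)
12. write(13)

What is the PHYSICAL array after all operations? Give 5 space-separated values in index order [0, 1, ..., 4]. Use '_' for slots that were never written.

After op 1 (write(16)): arr=[16 _ _ _ _] head=0 tail=1 count=1
After op 2 (write(10)): arr=[16 10 _ _ _] head=0 tail=2 count=2
After op 3 (write(2)): arr=[16 10 2 _ _] head=0 tail=3 count=3
After op 4 (write(12)): arr=[16 10 2 12 _] head=0 tail=4 count=4
After op 5 (read()): arr=[16 10 2 12 _] head=1 tail=4 count=3
After op 6 (read()): arr=[16 10 2 12 _] head=2 tail=4 count=2
After op 7 (write(8)): arr=[16 10 2 12 8] head=2 tail=0 count=3
After op 8 (write(1)): arr=[1 10 2 12 8] head=2 tail=1 count=4
After op 9 (read()): arr=[1 10 2 12 8] head=3 tail=1 count=3
After op 10 (write(17)): arr=[1 17 2 12 8] head=3 tail=2 count=4
After op 11 (write(21)): arr=[1 17 21 12 8] head=3 tail=3 count=5
After op 12 (write(13)): arr=[1 17 21 13 8] head=4 tail=4 count=5

Answer: 1 17 21 13 8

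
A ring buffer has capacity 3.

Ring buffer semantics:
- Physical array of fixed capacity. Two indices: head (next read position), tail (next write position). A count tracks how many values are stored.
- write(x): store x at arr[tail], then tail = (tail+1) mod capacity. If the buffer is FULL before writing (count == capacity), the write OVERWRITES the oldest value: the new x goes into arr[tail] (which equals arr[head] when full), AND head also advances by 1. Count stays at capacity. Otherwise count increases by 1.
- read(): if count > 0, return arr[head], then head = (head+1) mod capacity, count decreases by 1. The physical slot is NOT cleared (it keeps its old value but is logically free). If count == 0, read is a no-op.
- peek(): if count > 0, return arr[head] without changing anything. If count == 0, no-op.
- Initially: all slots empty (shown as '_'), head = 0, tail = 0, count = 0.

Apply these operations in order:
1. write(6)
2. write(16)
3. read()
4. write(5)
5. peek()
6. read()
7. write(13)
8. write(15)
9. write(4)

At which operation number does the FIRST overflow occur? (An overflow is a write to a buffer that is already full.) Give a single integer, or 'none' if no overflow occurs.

Answer: 9

Derivation:
After op 1 (write(6)): arr=[6 _ _] head=0 tail=1 count=1
After op 2 (write(16)): arr=[6 16 _] head=0 tail=2 count=2
After op 3 (read()): arr=[6 16 _] head=1 tail=2 count=1
After op 4 (write(5)): arr=[6 16 5] head=1 tail=0 count=2
After op 5 (peek()): arr=[6 16 5] head=1 tail=0 count=2
After op 6 (read()): arr=[6 16 5] head=2 tail=0 count=1
After op 7 (write(13)): arr=[13 16 5] head=2 tail=1 count=2
After op 8 (write(15)): arr=[13 15 5] head=2 tail=2 count=3
After op 9 (write(4)): arr=[13 15 4] head=0 tail=0 count=3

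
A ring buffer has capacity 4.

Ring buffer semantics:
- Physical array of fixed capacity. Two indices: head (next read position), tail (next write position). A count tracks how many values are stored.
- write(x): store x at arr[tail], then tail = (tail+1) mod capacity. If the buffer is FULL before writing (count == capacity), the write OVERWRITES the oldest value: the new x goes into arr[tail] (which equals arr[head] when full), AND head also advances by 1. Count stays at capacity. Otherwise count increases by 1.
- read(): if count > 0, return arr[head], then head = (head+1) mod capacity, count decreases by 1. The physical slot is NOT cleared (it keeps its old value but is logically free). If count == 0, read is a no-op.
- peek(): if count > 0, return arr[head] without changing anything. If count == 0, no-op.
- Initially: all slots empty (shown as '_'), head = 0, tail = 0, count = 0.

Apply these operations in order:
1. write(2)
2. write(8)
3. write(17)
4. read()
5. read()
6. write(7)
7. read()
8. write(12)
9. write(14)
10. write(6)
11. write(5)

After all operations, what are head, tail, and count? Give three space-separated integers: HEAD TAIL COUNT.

Answer: 0 0 4

Derivation:
After op 1 (write(2)): arr=[2 _ _ _] head=0 tail=1 count=1
After op 2 (write(8)): arr=[2 8 _ _] head=0 tail=2 count=2
After op 3 (write(17)): arr=[2 8 17 _] head=0 tail=3 count=3
After op 4 (read()): arr=[2 8 17 _] head=1 tail=3 count=2
After op 5 (read()): arr=[2 8 17 _] head=2 tail=3 count=1
After op 6 (write(7)): arr=[2 8 17 7] head=2 tail=0 count=2
After op 7 (read()): arr=[2 8 17 7] head=3 tail=0 count=1
After op 8 (write(12)): arr=[12 8 17 7] head=3 tail=1 count=2
After op 9 (write(14)): arr=[12 14 17 7] head=3 tail=2 count=3
After op 10 (write(6)): arr=[12 14 6 7] head=3 tail=3 count=4
After op 11 (write(5)): arr=[12 14 6 5] head=0 tail=0 count=4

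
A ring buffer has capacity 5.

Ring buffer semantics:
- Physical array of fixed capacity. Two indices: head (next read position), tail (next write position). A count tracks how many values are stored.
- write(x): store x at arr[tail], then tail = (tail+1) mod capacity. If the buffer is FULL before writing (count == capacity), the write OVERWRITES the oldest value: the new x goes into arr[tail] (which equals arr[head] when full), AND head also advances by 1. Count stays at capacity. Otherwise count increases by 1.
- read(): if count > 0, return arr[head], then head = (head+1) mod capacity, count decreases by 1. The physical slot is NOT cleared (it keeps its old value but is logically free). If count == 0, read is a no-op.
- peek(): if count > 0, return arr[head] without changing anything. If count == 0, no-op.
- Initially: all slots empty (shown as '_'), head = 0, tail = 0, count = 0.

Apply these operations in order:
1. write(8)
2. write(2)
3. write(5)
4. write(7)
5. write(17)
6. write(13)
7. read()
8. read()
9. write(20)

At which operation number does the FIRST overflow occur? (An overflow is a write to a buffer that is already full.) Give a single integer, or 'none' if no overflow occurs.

Answer: 6

Derivation:
After op 1 (write(8)): arr=[8 _ _ _ _] head=0 tail=1 count=1
After op 2 (write(2)): arr=[8 2 _ _ _] head=0 tail=2 count=2
After op 3 (write(5)): arr=[8 2 5 _ _] head=0 tail=3 count=3
After op 4 (write(7)): arr=[8 2 5 7 _] head=0 tail=4 count=4
After op 5 (write(17)): arr=[8 2 5 7 17] head=0 tail=0 count=5
After op 6 (write(13)): arr=[13 2 5 7 17] head=1 tail=1 count=5
After op 7 (read()): arr=[13 2 5 7 17] head=2 tail=1 count=4
After op 8 (read()): arr=[13 2 5 7 17] head=3 tail=1 count=3
After op 9 (write(20)): arr=[13 20 5 7 17] head=3 tail=2 count=4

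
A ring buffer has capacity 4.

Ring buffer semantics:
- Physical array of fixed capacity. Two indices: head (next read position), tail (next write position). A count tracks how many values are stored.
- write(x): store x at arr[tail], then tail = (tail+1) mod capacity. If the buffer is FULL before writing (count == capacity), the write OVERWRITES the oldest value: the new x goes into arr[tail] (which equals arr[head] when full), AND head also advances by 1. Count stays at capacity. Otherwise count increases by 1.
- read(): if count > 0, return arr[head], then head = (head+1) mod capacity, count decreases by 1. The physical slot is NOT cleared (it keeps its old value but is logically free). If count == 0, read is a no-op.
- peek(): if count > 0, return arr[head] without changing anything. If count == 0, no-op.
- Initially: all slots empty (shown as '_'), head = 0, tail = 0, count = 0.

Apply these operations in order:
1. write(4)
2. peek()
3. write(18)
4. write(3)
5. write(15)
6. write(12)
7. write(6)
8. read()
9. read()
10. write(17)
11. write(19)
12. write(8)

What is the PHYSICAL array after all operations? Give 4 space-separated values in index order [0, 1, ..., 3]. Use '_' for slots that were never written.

After op 1 (write(4)): arr=[4 _ _ _] head=0 tail=1 count=1
After op 2 (peek()): arr=[4 _ _ _] head=0 tail=1 count=1
After op 3 (write(18)): arr=[4 18 _ _] head=0 tail=2 count=2
After op 4 (write(3)): arr=[4 18 3 _] head=0 tail=3 count=3
After op 5 (write(15)): arr=[4 18 3 15] head=0 tail=0 count=4
After op 6 (write(12)): arr=[12 18 3 15] head=1 tail=1 count=4
After op 7 (write(6)): arr=[12 6 3 15] head=2 tail=2 count=4
After op 8 (read()): arr=[12 6 3 15] head=3 tail=2 count=3
After op 9 (read()): arr=[12 6 3 15] head=0 tail=2 count=2
After op 10 (write(17)): arr=[12 6 17 15] head=0 tail=3 count=3
After op 11 (write(19)): arr=[12 6 17 19] head=0 tail=0 count=4
After op 12 (write(8)): arr=[8 6 17 19] head=1 tail=1 count=4

Answer: 8 6 17 19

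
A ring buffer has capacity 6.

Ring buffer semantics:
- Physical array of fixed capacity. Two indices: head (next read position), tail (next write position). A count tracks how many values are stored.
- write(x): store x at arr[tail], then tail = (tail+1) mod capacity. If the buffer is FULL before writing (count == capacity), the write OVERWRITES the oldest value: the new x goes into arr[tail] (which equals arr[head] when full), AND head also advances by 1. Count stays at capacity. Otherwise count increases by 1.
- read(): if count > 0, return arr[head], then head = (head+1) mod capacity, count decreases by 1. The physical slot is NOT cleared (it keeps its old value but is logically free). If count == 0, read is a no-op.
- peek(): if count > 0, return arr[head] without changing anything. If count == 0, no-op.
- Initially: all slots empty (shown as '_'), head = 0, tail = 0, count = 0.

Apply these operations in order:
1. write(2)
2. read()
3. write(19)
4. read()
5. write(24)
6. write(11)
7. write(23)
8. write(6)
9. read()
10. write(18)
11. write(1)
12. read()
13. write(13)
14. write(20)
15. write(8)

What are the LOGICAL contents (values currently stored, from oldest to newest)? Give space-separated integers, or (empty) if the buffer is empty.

After op 1 (write(2)): arr=[2 _ _ _ _ _] head=0 tail=1 count=1
After op 2 (read()): arr=[2 _ _ _ _ _] head=1 tail=1 count=0
After op 3 (write(19)): arr=[2 19 _ _ _ _] head=1 tail=2 count=1
After op 4 (read()): arr=[2 19 _ _ _ _] head=2 tail=2 count=0
After op 5 (write(24)): arr=[2 19 24 _ _ _] head=2 tail=3 count=1
After op 6 (write(11)): arr=[2 19 24 11 _ _] head=2 tail=4 count=2
After op 7 (write(23)): arr=[2 19 24 11 23 _] head=2 tail=5 count=3
After op 8 (write(6)): arr=[2 19 24 11 23 6] head=2 tail=0 count=4
After op 9 (read()): arr=[2 19 24 11 23 6] head=3 tail=0 count=3
After op 10 (write(18)): arr=[18 19 24 11 23 6] head=3 tail=1 count=4
After op 11 (write(1)): arr=[18 1 24 11 23 6] head=3 tail=2 count=5
After op 12 (read()): arr=[18 1 24 11 23 6] head=4 tail=2 count=4
After op 13 (write(13)): arr=[18 1 13 11 23 6] head=4 tail=3 count=5
After op 14 (write(20)): arr=[18 1 13 20 23 6] head=4 tail=4 count=6
After op 15 (write(8)): arr=[18 1 13 20 8 6] head=5 tail=5 count=6

Answer: 6 18 1 13 20 8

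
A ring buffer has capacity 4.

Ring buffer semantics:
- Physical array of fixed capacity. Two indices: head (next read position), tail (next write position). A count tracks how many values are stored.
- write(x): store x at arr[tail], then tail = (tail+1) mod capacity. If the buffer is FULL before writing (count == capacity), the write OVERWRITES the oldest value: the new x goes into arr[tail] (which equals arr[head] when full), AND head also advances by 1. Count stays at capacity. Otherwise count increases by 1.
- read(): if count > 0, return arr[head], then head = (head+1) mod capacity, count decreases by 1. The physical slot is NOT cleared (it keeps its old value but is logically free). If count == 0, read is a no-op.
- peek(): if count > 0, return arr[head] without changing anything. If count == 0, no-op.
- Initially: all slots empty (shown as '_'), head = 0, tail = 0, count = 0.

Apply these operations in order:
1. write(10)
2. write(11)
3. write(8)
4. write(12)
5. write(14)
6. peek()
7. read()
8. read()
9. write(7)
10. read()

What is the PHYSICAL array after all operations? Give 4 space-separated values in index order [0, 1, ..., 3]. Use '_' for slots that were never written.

Answer: 14 7 8 12

Derivation:
After op 1 (write(10)): arr=[10 _ _ _] head=0 tail=1 count=1
After op 2 (write(11)): arr=[10 11 _ _] head=0 tail=2 count=2
After op 3 (write(8)): arr=[10 11 8 _] head=0 tail=3 count=3
After op 4 (write(12)): arr=[10 11 8 12] head=0 tail=0 count=4
After op 5 (write(14)): arr=[14 11 8 12] head=1 tail=1 count=4
After op 6 (peek()): arr=[14 11 8 12] head=1 tail=1 count=4
After op 7 (read()): arr=[14 11 8 12] head=2 tail=1 count=3
After op 8 (read()): arr=[14 11 8 12] head=3 tail=1 count=2
After op 9 (write(7)): arr=[14 7 8 12] head=3 tail=2 count=3
After op 10 (read()): arr=[14 7 8 12] head=0 tail=2 count=2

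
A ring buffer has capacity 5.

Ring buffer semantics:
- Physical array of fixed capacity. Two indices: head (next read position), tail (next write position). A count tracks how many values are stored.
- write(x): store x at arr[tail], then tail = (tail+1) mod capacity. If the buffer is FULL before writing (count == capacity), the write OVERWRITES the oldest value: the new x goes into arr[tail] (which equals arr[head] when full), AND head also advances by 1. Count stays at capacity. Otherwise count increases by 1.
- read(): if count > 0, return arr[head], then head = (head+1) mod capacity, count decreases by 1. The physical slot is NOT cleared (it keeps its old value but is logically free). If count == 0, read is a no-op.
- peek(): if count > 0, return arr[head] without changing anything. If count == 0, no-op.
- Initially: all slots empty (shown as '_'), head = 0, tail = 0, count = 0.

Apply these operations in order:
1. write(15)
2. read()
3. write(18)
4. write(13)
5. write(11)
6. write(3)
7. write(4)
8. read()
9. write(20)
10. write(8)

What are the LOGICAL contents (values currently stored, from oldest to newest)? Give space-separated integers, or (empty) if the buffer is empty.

Answer: 11 3 4 20 8

Derivation:
After op 1 (write(15)): arr=[15 _ _ _ _] head=0 tail=1 count=1
After op 2 (read()): arr=[15 _ _ _ _] head=1 tail=1 count=0
After op 3 (write(18)): arr=[15 18 _ _ _] head=1 tail=2 count=1
After op 4 (write(13)): arr=[15 18 13 _ _] head=1 tail=3 count=2
After op 5 (write(11)): arr=[15 18 13 11 _] head=1 tail=4 count=3
After op 6 (write(3)): arr=[15 18 13 11 3] head=1 tail=0 count=4
After op 7 (write(4)): arr=[4 18 13 11 3] head=1 tail=1 count=5
After op 8 (read()): arr=[4 18 13 11 3] head=2 tail=1 count=4
After op 9 (write(20)): arr=[4 20 13 11 3] head=2 tail=2 count=5
After op 10 (write(8)): arr=[4 20 8 11 3] head=3 tail=3 count=5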